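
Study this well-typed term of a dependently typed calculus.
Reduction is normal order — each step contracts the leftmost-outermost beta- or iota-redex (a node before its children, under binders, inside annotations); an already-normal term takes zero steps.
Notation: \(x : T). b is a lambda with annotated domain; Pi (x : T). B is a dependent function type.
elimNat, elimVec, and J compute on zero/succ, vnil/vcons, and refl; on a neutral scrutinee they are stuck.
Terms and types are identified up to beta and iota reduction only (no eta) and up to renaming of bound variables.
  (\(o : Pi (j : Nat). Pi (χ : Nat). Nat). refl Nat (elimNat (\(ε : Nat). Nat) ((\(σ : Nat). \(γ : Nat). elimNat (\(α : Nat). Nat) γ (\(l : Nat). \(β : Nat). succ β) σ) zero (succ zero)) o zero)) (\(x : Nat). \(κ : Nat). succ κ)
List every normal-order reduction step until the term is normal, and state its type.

reduction (normal order):
  (\(o : Pi (j : Nat). Pi (χ : Nat). Nat). refl Nat (elimNat (\(ε : Nat). Nat) ((\(σ : Nat). \(γ : Nat). elimNat (\(α : Nat). Nat) γ (\(l : Nat). \(β : Nat). succ β) σ) zero (succ zero)) o zero)) (\(x : Nat). \(κ : Nat). succ κ)
  ~> refl Nat (elimNat (\(o : Nat). Nat) ((\(j : Nat). \(χ : Nat). elimNat (\(ε : Nat). Nat) χ (\(σ : Nat). \(γ : Nat). succ γ) j) zero (succ zero)) (\(α : Nat). \(l : Nat). succ l) zero)
  ~> refl Nat ((\(o : Nat). \(j : Nat). elimNat (\(χ : Nat). Nat) j (\(ε : Nat). \(σ : Nat). succ σ) o) zero (succ zero))
  ~> refl Nat ((\(o : Nat). elimNat (\(j : Nat). Nat) o (\(χ : Nat). \(ε : Nat). succ ε) zero) (succ zero))
  ~> refl Nat (elimNat (\(o : Nat). Nat) (succ zero) (\(j : Nat). \(χ : Nat). succ χ) zero)
  ~> refl Nat (succ zero)
the term's type:
  Eq Nat (succ zero) (succ zero)


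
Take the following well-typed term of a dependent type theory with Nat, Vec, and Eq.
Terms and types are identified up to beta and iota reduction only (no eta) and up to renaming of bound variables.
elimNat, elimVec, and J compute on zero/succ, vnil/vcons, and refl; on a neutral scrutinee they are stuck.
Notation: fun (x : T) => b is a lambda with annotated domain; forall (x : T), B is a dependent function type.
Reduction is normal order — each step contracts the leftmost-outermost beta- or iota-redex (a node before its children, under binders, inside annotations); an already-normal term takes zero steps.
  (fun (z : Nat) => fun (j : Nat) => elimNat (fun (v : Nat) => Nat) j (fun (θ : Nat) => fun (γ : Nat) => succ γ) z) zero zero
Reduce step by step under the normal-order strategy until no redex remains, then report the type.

normal-order reduction:
  (fun (z : Nat) => fun (j : Nat) => elimNat (fun (v : Nat) => Nat) j (fun (θ : Nat) => fun (γ : Nat) => succ γ) z) zero zero
  ~> (fun (z : Nat) => elimNat (fun (j : Nat) => Nat) z (fun (v : Nat) => fun (θ : Nat) => succ θ) zero) zero
  ~> elimNat (fun (z : Nat) => Nat) zero (fun (j : Nat) => fun (v : Nat) => succ v) zero
  ~> zero
inferred type:
  Nat


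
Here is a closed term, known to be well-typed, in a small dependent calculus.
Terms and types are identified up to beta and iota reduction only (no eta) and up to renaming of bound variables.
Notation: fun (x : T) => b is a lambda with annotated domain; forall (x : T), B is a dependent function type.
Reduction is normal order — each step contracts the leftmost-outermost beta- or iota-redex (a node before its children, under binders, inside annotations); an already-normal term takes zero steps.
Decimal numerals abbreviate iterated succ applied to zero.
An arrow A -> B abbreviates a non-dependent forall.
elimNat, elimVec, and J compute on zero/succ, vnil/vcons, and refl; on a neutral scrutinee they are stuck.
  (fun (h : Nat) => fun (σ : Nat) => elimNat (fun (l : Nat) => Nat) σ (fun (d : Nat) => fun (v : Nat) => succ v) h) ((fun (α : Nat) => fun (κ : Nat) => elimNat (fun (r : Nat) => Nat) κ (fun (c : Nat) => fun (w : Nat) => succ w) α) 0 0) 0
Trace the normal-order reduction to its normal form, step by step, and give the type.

normal-order reduction:
  (fun (h : Nat) => fun (σ : Nat) => elimNat (fun (l : Nat) => Nat) σ (fun (d : Nat) => fun (v : Nat) => succ v) h) ((fun (α : Nat) => fun (κ : Nat) => elimNat (fun (r : Nat) => Nat) κ (fun (c : Nat) => fun (w : Nat) => succ w) α) 0 0) 0
  ~> (fun (h : Nat) => elimNat (fun (σ : Nat) => Nat) h (fun (l : Nat) => fun (d : Nat) => succ d) ((fun (v : Nat) => fun (α : Nat) => elimNat (fun (κ : Nat) => Nat) α (fun (r : Nat) => fun (c : Nat) => succ c) v) 0 0)) 0
  ~> elimNat (fun (h : Nat) => Nat) 0 (fun (σ : Nat) => fun (l : Nat) => succ l) ((fun (d : Nat) => fun (v : Nat) => elimNat (fun (α : Nat) => Nat) v (fun (κ : Nat) => fun (r : Nat) => succ r) d) 0 0)
  ~> elimNat (fun (h : Nat) => Nat) 0 (fun (σ : Nat) => fun (l : Nat) => succ l) ((fun (d : Nat) => elimNat (fun (v : Nat) => Nat) d (fun (α : Nat) => fun (κ : Nat) => succ κ) 0) 0)
  ~> elimNat (fun (h : Nat) => Nat) 0 (fun (σ : Nat) => fun (l : Nat) => succ l) (elimNat (fun (d : Nat) => Nat) 0 (fun (v : Nat) => fun (α : Nat) => succ α) 0)
  ~> elimNat (fun (h : Nat) => Nat) 0 (fun (σ : Nat) => fun (l : Nat) => succ l) 0
  ~> 0
type:
  Nat


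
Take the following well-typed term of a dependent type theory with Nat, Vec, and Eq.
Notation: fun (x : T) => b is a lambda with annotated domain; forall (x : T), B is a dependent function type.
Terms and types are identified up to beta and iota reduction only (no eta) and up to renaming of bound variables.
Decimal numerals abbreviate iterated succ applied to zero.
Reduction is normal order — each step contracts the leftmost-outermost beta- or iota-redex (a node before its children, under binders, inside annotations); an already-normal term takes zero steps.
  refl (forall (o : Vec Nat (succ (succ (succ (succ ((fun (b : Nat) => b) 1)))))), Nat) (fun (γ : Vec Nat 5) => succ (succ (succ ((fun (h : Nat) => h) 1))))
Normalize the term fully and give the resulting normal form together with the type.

normal form:
  refl (forall (o : Vec Nat 5), Nat) (fun (b : Vec Nat 5) => 4)
inferred type:
  Eq (forall (o : Vec Nat 5), Nat) (fun (b : Vec Nat 5) => 4) (fun (γ : Vec Nat 5) => 4)
observation: reduction starts at a beta-redex, and 2 normal-order steps reach the normal form.


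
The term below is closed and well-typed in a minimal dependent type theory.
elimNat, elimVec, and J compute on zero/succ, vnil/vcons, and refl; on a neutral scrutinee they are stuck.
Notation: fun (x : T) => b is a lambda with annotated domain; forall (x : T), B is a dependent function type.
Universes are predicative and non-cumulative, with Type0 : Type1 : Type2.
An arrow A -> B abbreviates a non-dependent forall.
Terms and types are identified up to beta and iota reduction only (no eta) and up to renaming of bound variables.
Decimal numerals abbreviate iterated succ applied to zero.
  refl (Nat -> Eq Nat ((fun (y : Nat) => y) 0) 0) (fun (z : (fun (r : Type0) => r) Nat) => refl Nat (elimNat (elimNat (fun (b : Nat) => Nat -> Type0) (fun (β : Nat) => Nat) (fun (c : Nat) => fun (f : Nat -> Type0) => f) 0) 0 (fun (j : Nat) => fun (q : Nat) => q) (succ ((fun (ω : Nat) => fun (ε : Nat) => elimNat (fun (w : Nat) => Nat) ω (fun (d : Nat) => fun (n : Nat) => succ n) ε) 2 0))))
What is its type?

type:
  Eq (Nat -> Eq Nat 0 0) (fun (y : Nat) => refl Nat 0) (fun (z : Nat) => refl Nat 0)


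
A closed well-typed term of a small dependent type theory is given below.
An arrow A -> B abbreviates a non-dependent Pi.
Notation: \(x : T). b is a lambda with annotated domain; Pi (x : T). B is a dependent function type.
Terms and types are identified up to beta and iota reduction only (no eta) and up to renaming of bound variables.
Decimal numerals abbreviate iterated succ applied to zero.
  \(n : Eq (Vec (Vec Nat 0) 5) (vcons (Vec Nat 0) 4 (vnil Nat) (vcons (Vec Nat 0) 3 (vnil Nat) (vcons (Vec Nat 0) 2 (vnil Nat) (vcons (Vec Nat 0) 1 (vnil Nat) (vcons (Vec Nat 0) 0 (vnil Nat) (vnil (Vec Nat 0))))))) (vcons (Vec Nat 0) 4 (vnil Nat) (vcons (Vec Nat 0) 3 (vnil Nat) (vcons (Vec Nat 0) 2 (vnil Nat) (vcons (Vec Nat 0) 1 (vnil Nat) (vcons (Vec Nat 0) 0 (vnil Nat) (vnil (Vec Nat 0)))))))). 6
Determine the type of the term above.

inferred type:
  Eq (Vec (Vec Nat 0) 5) (vcons (Vec Nat 0) 4 (vnil Nat) (vcons (Vec Nat 0) 3 (vnil Nat) (vcons (Vec Nat 0) 2 (vnil Nat) (vcons (Vec Nat 0) 1 (vnil Nat) (vcons (Vec Nat 0) 0 (vnil Nat) (vnil (Vec Nat 0))))))) (vcons (Vec Nat 0) 4 (vnil Nat) (vcons (Vec Nat 0) 3 (vnil Nat) (vcons (Vec Nat 0) 2 (vnil Nat) (vcons (Vec Nat 0) 1 (vnil Nat) (vcons (Vec Nat 0) 0 (vnil Nat) (vnil (Vec Nat 0))))))) -> Nat


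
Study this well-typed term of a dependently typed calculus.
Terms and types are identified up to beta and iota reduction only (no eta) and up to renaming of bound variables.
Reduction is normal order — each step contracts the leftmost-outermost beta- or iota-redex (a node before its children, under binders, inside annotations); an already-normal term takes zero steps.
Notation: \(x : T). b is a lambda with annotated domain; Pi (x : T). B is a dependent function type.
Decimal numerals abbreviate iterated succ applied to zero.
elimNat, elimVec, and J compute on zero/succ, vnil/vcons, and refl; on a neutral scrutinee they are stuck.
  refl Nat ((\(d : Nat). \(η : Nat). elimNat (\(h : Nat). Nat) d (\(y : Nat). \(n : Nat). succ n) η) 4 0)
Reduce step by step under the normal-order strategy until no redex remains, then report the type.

normal-order reduction sequence:
  refl Nat ((\(d : Nat). \(η : Nat). elimNat (\(h : Nat). Nat) d (\(y : Nat). \(n : Nat). succ n) η) 4 0)
  ~> refl Nat ((\(d : Nat). elimNat (\(η : Nat). Nat) 4 (\(h : Nat). \(y : Nat). succ y) d) 0)
  ~> refl Nat (elimNat (\(d : Nat). Nat) 4 (\(η : Nat). \(h : Nat). succ h) 0)
  ~> refl Nat 4
type:
  Eq Nat 4 4


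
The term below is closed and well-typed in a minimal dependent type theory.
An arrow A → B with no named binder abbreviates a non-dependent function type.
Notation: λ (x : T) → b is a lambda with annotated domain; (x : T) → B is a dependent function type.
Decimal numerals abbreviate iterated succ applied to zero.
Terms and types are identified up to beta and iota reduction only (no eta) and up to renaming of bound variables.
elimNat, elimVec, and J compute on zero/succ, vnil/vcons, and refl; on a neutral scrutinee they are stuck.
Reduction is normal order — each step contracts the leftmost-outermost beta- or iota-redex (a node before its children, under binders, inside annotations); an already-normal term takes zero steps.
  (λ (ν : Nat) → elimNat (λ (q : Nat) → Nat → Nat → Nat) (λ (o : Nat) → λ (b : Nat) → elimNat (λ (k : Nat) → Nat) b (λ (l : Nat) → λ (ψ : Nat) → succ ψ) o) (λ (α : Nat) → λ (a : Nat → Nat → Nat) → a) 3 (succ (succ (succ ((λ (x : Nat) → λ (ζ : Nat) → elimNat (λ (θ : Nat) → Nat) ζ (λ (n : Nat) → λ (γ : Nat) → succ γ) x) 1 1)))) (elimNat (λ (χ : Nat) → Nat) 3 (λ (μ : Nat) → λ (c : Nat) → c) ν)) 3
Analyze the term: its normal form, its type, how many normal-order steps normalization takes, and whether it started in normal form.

resulting normal form:
  8
type:
  Nat
reduction steps (normal order): 45
already normal: no
first redex: a beta-redex


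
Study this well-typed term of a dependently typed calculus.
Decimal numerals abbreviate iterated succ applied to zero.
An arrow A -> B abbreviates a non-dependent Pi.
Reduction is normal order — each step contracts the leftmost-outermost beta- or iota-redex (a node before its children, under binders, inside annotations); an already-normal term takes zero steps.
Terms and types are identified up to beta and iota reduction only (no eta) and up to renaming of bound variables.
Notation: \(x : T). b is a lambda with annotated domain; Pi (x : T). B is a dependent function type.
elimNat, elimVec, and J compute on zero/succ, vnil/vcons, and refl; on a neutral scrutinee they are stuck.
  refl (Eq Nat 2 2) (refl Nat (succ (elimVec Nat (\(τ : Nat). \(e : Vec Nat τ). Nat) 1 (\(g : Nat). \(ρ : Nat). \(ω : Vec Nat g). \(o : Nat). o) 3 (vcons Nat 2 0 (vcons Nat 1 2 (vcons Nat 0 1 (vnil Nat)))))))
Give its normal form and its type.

reduced normal form:
  refl (Eq Nat 2 2) (refl Nat 2)
the term's type:
  Eq (Eq Nat 2 2) (refl Nat 2) (refl Nat 2)
observation: reduction starts at an elimVec iota-redex, and 16 normal-order steps reach the normal form.


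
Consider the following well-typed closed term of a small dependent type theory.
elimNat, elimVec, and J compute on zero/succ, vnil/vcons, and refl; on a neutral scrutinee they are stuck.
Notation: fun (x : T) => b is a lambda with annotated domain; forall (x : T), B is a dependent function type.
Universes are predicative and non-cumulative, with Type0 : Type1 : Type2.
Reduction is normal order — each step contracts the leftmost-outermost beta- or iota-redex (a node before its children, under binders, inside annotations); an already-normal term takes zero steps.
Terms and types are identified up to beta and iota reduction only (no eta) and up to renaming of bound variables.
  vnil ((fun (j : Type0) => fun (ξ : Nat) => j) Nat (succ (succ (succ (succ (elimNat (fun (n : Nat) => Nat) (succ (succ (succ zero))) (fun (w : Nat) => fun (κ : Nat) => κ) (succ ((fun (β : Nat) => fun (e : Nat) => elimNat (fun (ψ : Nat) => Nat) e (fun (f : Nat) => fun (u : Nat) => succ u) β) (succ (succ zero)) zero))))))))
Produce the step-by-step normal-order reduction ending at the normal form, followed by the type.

normal-order reduction sequence:
  vnil ((fun (j : Type0) => fun (ξ : Nat) => j) Nat (succ (succ (succ (succ (elimNat (fun (n : Nat) => Nat) (succ (succ (succ zero))) (fun (w : Nat) => fun (κ : Nat) => κ) (succ ((fun (β : Nat) => fun (e : Nat) => elimNat (fun (ψ : Nat) => Nat) e (fun (f : Nat) => fun (u : Nat) => succ u) β) (succ (succ zero)) zero))))))))
  ~> vnil ((fun (j : Nat) => Nat) (succ (succ (succ (succ (elimNat (fun (ξ : Nat) => Nat) (succ (succ (succ zero))) (fun (n : Nat) => fun (w : Nat) => w) (succ ((fun (κ : Nat) => fun (β : Nat) => elimNat (fun (e : Nat) => Nat) β (fun (ψ : Nat) => fun (f : Nat) => succ f) κ) (succ (succ zero)) zero))))))))
  ~> vnil Nat
the term's type:
  Vec Nat zero


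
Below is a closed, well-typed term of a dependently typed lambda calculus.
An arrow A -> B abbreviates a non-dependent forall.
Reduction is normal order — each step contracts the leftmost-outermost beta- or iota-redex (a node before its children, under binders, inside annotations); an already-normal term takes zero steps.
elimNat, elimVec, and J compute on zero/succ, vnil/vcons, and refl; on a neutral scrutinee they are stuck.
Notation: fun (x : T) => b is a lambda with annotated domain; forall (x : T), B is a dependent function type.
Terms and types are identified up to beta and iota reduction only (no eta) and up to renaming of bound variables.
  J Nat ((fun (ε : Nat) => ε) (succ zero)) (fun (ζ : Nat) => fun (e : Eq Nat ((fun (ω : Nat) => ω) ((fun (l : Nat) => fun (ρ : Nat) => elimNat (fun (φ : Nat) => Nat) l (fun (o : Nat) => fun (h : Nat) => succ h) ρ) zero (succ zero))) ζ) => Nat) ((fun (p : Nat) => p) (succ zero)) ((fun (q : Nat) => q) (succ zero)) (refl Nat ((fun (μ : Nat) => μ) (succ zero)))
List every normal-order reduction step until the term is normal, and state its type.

reduction (normal order):
  J Nat ((fun (ε : Nat) => ε) (succ zero)) (fun (ζ : Nat) => fun (e : Eq Nat ((fun (ω : Nat) => ω) ((fun (l : Nat) => fun (ρ : Nat) => elimNat (fun (φ : Nat) => Nat) l (fun (o : Nat) => fun (h : Nat) => succ h) ρ) zero (succ zero))) ζ) => Nat) ((fun (p : Nat) => p) (succ zero)) ((fun (q : Nat) => q) (succ zero)) (refl Nat ((fun (μ : Nat) => μ) (succ zero)))
  ~> (fun (ε : Nat) => ε) (succ zero)
  ~> succ zero
the term's type:
  Nat


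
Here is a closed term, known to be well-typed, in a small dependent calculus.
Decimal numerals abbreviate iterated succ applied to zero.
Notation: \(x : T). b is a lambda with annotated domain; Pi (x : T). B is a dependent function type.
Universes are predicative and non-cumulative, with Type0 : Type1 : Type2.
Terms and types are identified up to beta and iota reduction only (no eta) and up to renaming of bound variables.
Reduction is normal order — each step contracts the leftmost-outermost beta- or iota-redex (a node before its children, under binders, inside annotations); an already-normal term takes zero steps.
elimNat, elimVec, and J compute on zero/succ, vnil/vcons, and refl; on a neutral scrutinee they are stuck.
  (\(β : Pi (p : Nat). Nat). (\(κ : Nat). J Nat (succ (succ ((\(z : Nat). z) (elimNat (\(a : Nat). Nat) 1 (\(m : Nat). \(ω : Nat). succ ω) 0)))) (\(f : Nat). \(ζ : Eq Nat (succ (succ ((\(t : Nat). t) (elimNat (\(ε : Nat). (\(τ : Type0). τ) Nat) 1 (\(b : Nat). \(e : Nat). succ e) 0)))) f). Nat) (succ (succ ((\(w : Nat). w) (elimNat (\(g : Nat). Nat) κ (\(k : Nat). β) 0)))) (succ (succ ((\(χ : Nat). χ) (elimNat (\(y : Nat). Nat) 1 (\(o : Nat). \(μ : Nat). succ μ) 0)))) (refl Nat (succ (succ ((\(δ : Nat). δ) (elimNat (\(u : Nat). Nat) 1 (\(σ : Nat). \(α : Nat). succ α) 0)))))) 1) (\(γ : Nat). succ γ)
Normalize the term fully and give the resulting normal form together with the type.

resulting normal form:
  3
the term's type:
  Nat
observation: the leftmost-outermost redex is a beta-redex, and normalization takes 5 steps.


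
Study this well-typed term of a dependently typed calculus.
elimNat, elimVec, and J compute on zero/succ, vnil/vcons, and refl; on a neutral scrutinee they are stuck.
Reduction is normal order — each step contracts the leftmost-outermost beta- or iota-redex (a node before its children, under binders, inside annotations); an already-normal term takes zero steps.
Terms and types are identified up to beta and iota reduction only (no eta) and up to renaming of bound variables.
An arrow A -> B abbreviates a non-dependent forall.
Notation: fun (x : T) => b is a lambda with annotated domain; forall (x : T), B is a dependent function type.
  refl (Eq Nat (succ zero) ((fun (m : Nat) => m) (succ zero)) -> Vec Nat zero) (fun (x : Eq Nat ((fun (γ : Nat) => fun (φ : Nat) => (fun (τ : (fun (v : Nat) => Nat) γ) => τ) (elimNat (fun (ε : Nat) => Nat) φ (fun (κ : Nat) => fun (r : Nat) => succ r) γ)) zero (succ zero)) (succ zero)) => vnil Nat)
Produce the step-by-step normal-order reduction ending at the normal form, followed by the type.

normal-order reduction sequence:
  refl (Eq Nat (succ zero) ((fun (m : Nat) => m) (succ zero)) -> Vec Nat zero) (fun (x : Eq Nat ((fun (γ : Nat) => fun (φ : Nat) => (fun (τ : (fun (v : Nat) => Nat) γ) => τ) (elimNat (fun (ε : Nat) => Nat) φ (fun (κ : Nat) => fun (r : Nat) => succ r) γ)) zero (succ zero)) (succ zero)) => vnil Nat)
  ~> refl (Eq Nat (succ zero) (succ zero) -> Vec Nat zero) (fun (m : Eq Nat ((fun (x : Nat) => fun (γ : Nat) => (fun (φ : (fun (τ : Nat) => Nat) x) => φ) (elimNat (fun (v : Nat) => Nat) γ (fun (ε : Nat) => fun (κ : Nat) => succ κ) x)) zero (succ zero)) (succ zero)) => vnil Nat)
  ~> refl (Eq Nat (succ zero) (succ zero) -> Vec Nat zero) (fun (m : Eq Nat ((fun (x : Nat) => (fun (γ : (fun (φ : Nat) => Nat) zero) => γ) (elimNat (fun (τ : Nat) => Nat) x (fun (v : Nat) => fun (ε : Nat) => succ ε) zero)) (succ zero)) (succ zero)) => vnil Nat)
  ~> refl (Eq Nat (succ zero) (succ zero) -> Vec Nat zero) (fun (m : Eq Nat ((fun (x : (fun (γ : Nat) => Nat) zero) => x) (elimNat (fun (φ : Nat) => Nat) (succ zero) (fun (τ : Nat) => fun (v : Nat) => succ v) zero)) (succ zero)) => vnil Nat)
  ~> refl (Eq Nat (succ zero) (succ zero) -> Vec Nat zero) (fun (m : Eq Nat (elimNat (fun (x : Nat) => Nat) (succ zero) (fun (γ : Nat) => fun (φ : Nat) => succ φ) zero) (succ zero)) => vnil Nat)
  ~> refl (Eq Nat (succ zero) (succ zero) -> Vec Nat zero) (fun (m : Eq Nat (succ zero) (succ zero)) => vnil Nat)
inferred type:
  Eq (Eq Nat (succ zero) (succ zero) -> Vec Nat zero) (fun (m : Eq Nat (succ zero) (succ zero)) => vnil Nat) (fun (x : Eq Nat (succ zero) (succ zero)) => vnil Nat)


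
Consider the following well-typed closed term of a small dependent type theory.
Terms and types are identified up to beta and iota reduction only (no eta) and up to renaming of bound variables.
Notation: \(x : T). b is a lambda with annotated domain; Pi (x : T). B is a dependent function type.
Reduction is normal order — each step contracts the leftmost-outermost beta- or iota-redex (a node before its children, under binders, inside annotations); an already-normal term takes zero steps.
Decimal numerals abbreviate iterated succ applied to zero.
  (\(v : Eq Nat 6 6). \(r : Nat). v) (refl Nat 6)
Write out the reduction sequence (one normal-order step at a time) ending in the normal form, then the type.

normal-order reduction:
  (\(v : Eq Nat 6 6). \(r : Nat). v) (refl Nat 6)
  ~> \(v : Nat). refl Nat 6
the term's type:
  Pi (v : Nat). Eq Nat 6 6


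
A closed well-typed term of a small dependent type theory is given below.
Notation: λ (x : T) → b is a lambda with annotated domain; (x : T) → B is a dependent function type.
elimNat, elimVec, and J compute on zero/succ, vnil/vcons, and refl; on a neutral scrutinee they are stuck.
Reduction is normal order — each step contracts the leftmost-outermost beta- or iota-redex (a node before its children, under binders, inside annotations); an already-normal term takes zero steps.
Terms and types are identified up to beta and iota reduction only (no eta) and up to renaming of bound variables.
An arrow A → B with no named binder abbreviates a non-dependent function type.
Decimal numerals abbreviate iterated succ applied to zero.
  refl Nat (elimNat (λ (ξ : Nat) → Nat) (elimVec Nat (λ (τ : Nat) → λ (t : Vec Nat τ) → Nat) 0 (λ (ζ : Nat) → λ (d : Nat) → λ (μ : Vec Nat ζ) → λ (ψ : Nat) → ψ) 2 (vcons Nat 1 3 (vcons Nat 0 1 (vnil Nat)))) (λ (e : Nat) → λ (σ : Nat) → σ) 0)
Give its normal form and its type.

reduced normal form:
  refl Nat 0
the term's type:
  Eq Nat 0 0


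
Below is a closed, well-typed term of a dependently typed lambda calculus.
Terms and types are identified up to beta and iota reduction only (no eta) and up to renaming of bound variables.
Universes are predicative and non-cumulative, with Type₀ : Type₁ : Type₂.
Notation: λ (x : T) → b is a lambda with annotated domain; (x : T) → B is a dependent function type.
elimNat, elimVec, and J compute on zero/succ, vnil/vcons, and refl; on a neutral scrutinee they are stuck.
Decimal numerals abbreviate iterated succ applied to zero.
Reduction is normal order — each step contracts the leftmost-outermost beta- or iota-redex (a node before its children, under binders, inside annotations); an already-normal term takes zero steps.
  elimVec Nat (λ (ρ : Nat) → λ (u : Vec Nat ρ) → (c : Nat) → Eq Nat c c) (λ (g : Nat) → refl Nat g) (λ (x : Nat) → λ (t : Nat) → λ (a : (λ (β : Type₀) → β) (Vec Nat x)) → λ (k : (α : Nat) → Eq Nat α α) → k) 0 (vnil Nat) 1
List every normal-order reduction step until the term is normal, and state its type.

normal-order reduction sequence:
  elimVec Nat (λ (ρ : Nat) → λ (u : Vec Nat ρ) → (c : Nat) → Eq Nat c c) (λ (g : Nat) → refl Nat g) (λ (x : Nat) → λ (t : Nat) → λ (a : (λ (β : Type₀) → β) (Vec Nat x)) → λ (k : (α : Nat) → Eq Nat α α) → k) 0 (vnil Nat) 1
  ~> (λ (ρ : Nat) → refl Nat ρ) 1
  ~> refl Nat 1
inferred type:
  Eq Nat 1 1


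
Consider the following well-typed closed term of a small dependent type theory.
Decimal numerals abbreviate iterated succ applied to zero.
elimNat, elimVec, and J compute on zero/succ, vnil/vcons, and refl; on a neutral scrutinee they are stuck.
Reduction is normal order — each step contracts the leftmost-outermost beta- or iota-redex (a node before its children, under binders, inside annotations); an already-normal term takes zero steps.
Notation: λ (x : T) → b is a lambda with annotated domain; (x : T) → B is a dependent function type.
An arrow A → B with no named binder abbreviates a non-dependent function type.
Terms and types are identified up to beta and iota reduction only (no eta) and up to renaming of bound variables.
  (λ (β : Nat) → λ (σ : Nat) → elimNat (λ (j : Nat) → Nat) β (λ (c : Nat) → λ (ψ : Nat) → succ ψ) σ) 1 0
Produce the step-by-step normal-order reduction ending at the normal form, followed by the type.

normal-order reduction sequence:
  (λ (β : Nat) → λ (σ : Nat) → elimNat (λ (j : Nat) → Nat) β (λ (c : Nat) → λ (ψ : Nat) → succ ψ) σ) 1 0
  ~> (λ (β : Nat) → elimNat (λ (σ : Nat) → Nat) 1 (λ (j : Nat) → λ (c : Nat) → succ c) β) 0
  ~> elimNat (λ (β : Nat) → Nat) 1 (λ (σ : Nat) → λ (j : Nat) → succ j) 0
  ~> 1
inferred type:
  Nat


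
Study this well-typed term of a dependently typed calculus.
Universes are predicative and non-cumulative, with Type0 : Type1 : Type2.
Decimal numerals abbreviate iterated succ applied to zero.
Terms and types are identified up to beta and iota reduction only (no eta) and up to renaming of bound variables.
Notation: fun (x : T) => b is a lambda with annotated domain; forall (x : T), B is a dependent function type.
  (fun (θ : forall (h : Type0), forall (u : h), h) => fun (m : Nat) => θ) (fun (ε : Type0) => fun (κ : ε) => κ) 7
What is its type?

the term's type:
  forall (θ : Type0), forall (h : θ), θ


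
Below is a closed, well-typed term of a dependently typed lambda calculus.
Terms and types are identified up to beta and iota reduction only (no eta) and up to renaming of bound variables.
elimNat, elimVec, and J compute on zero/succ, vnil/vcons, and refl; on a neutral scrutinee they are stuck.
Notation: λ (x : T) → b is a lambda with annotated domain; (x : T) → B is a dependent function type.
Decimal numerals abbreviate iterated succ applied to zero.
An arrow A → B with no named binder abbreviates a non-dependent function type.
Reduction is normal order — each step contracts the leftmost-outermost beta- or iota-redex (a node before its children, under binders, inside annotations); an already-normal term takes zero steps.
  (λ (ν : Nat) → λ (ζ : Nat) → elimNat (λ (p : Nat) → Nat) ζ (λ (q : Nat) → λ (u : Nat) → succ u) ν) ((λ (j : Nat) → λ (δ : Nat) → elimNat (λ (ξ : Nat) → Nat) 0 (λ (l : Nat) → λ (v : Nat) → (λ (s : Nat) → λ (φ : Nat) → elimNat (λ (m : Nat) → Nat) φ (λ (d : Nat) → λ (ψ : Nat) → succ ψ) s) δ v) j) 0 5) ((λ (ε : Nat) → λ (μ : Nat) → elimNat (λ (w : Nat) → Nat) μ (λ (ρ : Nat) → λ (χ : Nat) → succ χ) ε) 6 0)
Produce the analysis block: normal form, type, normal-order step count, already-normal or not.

resulting normal form:
  6
the term's type:
  Nat
normal-order step count: 27
term was already normal: no
first redex: a beta-redex


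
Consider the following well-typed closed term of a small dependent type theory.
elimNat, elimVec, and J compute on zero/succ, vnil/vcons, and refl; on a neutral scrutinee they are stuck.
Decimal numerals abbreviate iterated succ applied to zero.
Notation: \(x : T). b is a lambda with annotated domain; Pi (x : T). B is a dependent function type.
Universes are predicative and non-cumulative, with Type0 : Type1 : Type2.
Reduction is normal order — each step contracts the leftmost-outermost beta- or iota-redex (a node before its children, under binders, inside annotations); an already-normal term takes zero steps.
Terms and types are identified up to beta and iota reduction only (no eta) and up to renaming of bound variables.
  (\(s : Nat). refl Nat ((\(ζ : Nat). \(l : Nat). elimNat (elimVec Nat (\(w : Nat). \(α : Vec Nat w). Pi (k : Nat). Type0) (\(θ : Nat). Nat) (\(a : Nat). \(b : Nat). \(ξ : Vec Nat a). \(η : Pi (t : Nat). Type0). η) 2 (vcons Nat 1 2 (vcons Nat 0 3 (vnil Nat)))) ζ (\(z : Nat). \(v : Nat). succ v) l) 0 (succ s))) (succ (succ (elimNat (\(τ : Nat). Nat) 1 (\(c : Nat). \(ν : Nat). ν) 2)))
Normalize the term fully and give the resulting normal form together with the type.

resulting normal form:
  refl Nat 4
inferred type:
  Eq Nat 4 4
observation: normalization takes exactly 34 steps under the normal-order strategy.


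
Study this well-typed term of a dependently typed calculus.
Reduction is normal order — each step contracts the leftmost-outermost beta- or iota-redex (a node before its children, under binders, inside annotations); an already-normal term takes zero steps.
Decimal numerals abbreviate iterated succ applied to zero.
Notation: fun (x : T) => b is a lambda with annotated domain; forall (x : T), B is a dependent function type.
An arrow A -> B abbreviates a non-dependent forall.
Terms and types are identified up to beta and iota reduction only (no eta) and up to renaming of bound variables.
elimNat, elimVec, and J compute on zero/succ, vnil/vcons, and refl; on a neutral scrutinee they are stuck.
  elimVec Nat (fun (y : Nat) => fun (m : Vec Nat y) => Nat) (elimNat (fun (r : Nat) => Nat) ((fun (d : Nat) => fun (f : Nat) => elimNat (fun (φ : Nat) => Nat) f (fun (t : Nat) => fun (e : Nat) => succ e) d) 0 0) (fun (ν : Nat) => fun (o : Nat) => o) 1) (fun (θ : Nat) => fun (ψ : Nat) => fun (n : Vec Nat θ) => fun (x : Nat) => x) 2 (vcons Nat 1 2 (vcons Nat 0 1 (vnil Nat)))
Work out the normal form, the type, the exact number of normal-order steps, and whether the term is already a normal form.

reduced normal form:
  0
the term's type:
  Nat
reduction steps (normal order): 18
started in normal form: no
first contracted redex: an elimVec iota-redex


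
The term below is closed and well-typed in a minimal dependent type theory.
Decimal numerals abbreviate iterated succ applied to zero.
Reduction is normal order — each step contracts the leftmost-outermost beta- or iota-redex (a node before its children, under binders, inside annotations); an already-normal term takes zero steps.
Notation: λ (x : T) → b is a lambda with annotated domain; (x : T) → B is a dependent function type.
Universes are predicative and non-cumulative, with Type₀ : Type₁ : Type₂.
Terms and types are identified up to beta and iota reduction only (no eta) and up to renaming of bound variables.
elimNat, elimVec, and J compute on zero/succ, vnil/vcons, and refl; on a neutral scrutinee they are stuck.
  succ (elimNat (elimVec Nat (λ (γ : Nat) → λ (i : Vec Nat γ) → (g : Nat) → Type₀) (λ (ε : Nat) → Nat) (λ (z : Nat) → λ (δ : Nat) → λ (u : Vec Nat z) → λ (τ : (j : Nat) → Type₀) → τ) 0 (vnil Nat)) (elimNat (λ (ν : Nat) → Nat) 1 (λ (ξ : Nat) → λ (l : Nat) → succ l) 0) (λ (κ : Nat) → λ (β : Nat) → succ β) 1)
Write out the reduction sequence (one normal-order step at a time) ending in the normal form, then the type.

normal-order reduction sequence:
  succ (elimNat (elimVec Nat (λ (γ : Nat) → λ (i : Vec Nat γ) → (g : Nat) → Type₀) (λ (ε : Nat) → Nat) (λ (z : Nat) → λ (δ : Nat) → λ (u : Vec Nat z) → λ (τ : (j : Nat) → Type₀) → τ) 0 (vnil Nat)) (elimNat (λ (ν : Nat) → Nat) 1 (λ (ξ : Nat) → λ (l : Nat) → succ l) 0) (λ (κ : Nat) → λ (β : Nat) → succ β) 1)
  ~> succ ((λ (γ : Nat) → λ (i : Nat) → succ i) 0 (elimNat (elimVec Nat (λ (g : Nat) → λ (ε : Vec Nat g) → (z : Nat) → Type₀) (λ (δ : Nat) → Nat) (λ (u : Nat) → λ (τ : Nat) → λ (j : Vec Nat u) → λ (ν : (ξ : Nat) → Type₀) → ν) 0 (vnil Nat)) (elimNat (λ (l : Nat) → Nat) 1 (λ (κ : Nat) → λ (β : Nat) → succ β) 0) (λ (c : Nat) → λ (s : Nat) → succ s) 0))
  ~> succ ((λ (γ : Nat) → succ γ) (elimNat (elimVec Nat (λ (i : Nat) → λ (g : Vec Nat i) → (ε : Nat) → Type₀) (λ (z : Nat) → Nat) (λ (δ : Nat) → λ (u : Nat) → λ (τ : Vec Nat δ) → λ (j : (ν : Nat) → Type₀) → j) 0 (vnil Nat)) (elimNat (λ (ξ : Nat) → Nat) 1 (λ (l : Nat) → λ (κ : Nat) → succ κ) 0) (λ (β : Nat) → λ (c : Nat) → succ c) 0))
  ~> succ (succ (elimNat (elimVec Nat (λ (γ : Nat) → λ (i : Vec Nat γ) → (g : Nat) → Type₀) (λ (ε : Nat) → Nat) (λ (z : Nat) → λ (δ : Nat) → λ (u : Vec Nat z) → λ (τ : (j : Nat) → Type₀) → τ) 0 (vnil Nat)) (elimNat (λ (ν : Nat) → Nat) 1 (λ (ξ : Nat) → λ (l : Nat) → succ l) 0) (λ (κ : Nat) → λ (β : Nat) → succ β) 0))
  ~> succ (succ (elimNat (λ (γ : Nat) → Nat) 1 (λ (i : Nat) → λ (g : Nat) → succ g) 0))
  ~> 3
the term's type:
  Nat


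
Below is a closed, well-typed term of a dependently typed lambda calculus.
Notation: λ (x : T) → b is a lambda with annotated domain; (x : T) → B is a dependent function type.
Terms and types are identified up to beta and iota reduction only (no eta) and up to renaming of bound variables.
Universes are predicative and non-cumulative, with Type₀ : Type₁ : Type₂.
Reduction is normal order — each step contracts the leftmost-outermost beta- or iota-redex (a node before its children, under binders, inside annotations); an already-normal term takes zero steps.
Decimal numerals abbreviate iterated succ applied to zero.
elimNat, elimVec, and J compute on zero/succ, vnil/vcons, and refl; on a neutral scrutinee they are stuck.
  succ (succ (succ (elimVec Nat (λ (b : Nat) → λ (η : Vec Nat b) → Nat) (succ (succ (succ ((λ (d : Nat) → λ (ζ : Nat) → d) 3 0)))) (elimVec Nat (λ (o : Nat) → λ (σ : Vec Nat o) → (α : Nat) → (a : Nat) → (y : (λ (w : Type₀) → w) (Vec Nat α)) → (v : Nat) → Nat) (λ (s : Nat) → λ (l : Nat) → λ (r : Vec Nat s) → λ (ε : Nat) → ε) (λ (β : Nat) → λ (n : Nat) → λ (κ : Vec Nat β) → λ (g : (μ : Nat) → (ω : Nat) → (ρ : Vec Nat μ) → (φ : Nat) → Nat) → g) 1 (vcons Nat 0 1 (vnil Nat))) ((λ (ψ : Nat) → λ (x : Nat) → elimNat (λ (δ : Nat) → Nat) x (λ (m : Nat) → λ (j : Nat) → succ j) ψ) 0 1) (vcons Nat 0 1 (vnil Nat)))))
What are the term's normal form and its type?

reduced normal form:
  9
inferred type:
  Nat


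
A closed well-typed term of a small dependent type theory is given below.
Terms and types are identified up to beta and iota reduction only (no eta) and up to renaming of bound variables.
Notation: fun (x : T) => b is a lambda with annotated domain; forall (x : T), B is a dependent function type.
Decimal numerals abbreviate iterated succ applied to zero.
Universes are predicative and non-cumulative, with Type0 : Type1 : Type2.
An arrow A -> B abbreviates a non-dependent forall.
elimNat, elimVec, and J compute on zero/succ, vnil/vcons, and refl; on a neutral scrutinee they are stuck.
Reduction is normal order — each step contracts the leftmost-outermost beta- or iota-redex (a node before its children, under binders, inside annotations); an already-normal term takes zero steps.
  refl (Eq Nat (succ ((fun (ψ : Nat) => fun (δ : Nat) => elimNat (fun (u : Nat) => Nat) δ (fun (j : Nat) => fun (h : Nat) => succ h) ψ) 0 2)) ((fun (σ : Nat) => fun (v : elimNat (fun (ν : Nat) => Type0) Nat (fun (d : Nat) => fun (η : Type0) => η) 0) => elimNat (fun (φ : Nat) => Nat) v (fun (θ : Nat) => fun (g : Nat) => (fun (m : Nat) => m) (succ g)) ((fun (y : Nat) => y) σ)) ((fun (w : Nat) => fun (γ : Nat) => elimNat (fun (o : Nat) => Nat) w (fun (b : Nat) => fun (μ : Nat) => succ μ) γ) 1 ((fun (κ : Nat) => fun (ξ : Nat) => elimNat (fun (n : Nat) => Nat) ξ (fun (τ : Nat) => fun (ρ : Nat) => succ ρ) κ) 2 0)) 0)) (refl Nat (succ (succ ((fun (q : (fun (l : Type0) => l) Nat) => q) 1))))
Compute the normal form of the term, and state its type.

resulting normal form:
  refl (Eq Nat 3 3) (refl Nat 3)
inferred type:
  Eq (Eq Nat 3 3) (refl Nat 3) (refl Nat 3)
observation: reduction starts at a beta-redex, and 36 normal-order steps reach the normal form.


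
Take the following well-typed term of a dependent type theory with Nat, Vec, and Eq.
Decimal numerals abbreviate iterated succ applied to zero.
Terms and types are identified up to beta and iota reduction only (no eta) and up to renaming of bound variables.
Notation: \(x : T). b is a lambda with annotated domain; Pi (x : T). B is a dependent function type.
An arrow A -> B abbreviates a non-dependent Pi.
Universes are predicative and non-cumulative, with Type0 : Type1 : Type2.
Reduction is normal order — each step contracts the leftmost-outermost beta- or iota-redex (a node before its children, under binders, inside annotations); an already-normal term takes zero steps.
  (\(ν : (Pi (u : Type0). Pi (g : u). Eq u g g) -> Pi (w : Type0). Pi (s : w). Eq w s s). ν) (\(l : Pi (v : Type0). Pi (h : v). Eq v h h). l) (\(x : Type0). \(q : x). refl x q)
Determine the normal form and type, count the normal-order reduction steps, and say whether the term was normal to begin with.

reduced normal form:
  \(ν : Type0). \(u : ν). refl ν u
the term's type:
  Pi (ν : Type0). Pi (u : ν). Eq ν u u
normal-order step count: 2
started in normal form: no
first redex: a beta-redex


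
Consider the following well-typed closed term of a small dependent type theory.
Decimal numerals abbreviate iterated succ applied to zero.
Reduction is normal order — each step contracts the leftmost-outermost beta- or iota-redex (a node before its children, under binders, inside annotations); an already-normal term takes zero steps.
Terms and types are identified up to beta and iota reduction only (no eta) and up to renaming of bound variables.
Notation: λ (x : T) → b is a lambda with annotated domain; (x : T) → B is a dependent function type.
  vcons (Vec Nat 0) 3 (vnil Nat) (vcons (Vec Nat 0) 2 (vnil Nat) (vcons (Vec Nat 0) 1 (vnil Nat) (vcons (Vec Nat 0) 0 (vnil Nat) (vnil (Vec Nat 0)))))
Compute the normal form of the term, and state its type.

resulting normal form:
  vcons (Vec Nat 0) 3 (vnil Nat) (vcons (Vec Nat 0) 2 (vnil Nat) (vcons (Vec Nat 0) 1 (vnil Nat) (vcons (Vec Nat 0) 0 (vnil Nat) (vnil (Vec Nat 0)))))
type:
  Vec (Vec Nat 0) 4
observation: the term is already in normal form.


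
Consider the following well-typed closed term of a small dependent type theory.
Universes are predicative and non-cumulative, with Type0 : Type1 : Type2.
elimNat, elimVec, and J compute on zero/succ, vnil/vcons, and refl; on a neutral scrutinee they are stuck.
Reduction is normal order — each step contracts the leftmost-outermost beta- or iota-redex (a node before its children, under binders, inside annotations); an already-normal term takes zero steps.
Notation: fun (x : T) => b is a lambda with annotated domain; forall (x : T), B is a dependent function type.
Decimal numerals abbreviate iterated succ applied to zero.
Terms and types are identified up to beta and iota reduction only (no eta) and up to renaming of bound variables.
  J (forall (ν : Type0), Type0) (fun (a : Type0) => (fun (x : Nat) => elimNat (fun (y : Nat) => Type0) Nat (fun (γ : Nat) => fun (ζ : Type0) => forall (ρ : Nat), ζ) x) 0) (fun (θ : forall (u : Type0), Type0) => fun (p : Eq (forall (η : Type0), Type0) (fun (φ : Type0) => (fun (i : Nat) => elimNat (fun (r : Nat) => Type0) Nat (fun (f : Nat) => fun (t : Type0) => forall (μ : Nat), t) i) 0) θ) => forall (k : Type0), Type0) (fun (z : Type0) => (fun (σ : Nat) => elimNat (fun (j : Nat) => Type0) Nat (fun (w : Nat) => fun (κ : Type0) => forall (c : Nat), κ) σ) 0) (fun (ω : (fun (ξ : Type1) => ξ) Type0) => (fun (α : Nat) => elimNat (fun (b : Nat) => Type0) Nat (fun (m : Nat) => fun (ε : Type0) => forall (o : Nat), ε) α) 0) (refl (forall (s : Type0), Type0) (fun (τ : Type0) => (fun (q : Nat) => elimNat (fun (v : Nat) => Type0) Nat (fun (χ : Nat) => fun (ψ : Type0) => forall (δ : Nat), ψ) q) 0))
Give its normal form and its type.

reduced normal form:
  fun (ν : Type0) => Nat
the term's type:
  forall (ν : Type0), Type0
observation: the leftmost-outermost redex is a J iota-redex, and normalization takes 3 steps.


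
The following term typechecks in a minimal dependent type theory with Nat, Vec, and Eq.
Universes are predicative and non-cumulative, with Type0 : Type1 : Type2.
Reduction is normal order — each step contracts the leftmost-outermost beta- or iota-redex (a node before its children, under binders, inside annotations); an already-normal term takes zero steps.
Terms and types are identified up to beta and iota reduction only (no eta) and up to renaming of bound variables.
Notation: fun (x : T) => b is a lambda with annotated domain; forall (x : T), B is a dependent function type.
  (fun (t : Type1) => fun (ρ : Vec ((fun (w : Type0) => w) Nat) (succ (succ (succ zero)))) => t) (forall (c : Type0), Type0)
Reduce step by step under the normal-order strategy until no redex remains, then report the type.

normal-order reduction sequence:
  (fun (t : Type1) => fun (ρ : Vec ((fun (w : Type0) => w) Nat) (succ (succ (succ zero)))) => t) (forall (c : Type0), Type0)
  ~> fun (t : Vec ((fun (ρ : Type0) => ρ) Nat) (succ (succ (succ zero)))) => forall (w : Type0), Type0
  ~> fun (t : Vec Nat (succ (succ (succ zero)))) => forall (ρ : Type0), Type0
inferred type:
  forall (t : Vec Nat (succ (succ (succ zero)))), Type1
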